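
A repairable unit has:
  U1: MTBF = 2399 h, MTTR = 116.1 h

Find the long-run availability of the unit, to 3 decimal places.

0.954

A(U1) = MTBF/(MTBF+MTTR) = 2399/(2399+116.1) = 0.954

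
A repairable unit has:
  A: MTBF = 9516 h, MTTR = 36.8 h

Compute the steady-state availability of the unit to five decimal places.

0.99615

A(A) = MTBF/(MTBF+MTTR) = 9516/(9516+36.8) = 0.99615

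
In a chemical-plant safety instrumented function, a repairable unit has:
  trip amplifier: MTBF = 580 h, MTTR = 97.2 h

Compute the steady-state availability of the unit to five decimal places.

0.85647

A(trip amplifier) = MTBF/(MTBF+MTTR) = 580/(580+97.2) = 0.85647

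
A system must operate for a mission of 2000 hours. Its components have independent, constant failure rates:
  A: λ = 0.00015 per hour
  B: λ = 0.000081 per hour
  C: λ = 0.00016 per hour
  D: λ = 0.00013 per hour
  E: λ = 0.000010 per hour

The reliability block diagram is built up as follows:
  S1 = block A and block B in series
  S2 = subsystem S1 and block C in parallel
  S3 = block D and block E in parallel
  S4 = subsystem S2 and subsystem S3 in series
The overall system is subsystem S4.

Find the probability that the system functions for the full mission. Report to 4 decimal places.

0.8946

R(A) = exp(−0.00015 × 2000) = 0.740818
R(B) = exp(−0.000081 × 2000) = 0.850441
R(C) = exp(−0.00016 × 2000) = 0.726149
R(D) = exp(−0.00013 × 2000) = 0.771052
R(E) = exp(−0.000010 × 2000) = 0.980199
Series (A and B): 0.740818 × 0.850441 = 0.630022
Parallel ([0.630022] and C): 1 − (1 − 0.630022)(1 − 0.726149) = 0.898681
Parallel (D and E): 1 − (1 − 0.771052)(1 − 0.980199) = 0.995467
Series ([0.898681] and [0.995467]): 0.898681 × 0.995467 = 0.8946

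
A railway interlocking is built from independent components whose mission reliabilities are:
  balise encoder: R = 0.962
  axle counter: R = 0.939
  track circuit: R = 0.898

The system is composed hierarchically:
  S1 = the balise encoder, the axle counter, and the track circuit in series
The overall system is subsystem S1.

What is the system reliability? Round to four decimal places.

0.8112

Series (balise encoder, axle counter, and track circuit): 0.962000 × 0.939000 × 0.898000 = 0.8112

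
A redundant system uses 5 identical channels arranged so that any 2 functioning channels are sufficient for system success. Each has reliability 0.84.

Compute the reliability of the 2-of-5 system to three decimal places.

R = Σ_{i=2}^{5} C(5,i) p^i (1−p)^{5−i} with p = 0.84
C(5,2)·0.84^2·0.16^3 = 0.02890
C(5,3)·0.84^3·0.16^2 = 0.15173
C(5,4)·0.84^4·0.16^1 = 0.39830
C(5,5)·0.84^5·0.16^0 = 0.41821
Sum = 0.997

0.997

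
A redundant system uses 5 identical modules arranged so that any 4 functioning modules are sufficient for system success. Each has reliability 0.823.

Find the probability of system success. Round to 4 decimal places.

R = Σ_{i=4}^{5} C(5,i) p^i (1−p)^{5−i} with p = 0.823
C(5,4)·0.823^4·0.177^1 = 0.406015
C(5,5)·0.823^5·0.177^0 = 0.377571
Sum = 0.7836

0.7836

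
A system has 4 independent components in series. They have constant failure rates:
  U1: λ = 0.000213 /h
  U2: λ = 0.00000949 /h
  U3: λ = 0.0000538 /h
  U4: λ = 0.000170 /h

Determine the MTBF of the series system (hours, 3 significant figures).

Series of exponential components: λ_sys = Σ λ_i
λ_sys = 0.000213 + 0.00000949 + 0.0000538 + 0.000170 = 4.4629e-04 /h
MTBF = 1 / λ_sys = 2240 h

2240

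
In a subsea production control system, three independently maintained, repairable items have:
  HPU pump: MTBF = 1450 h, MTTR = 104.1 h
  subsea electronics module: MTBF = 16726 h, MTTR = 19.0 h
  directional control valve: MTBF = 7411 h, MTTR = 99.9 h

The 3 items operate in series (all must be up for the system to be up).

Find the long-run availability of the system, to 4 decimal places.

A(HPU pump) = MTBF/(MTBF+MTTR) = 1450/(1450+104.1) = 0.933016
A(subsea electronics module) = MTBF/(MTBF+MTTR) = 16726/(16726+19.0) = 0.998865
A(directional control valve) = MTBF/(MTBF+MTTR) = 7411/(7411+99.9) = 0.986699
Series availability: 0.933016 × 0.998865 × 0.986699 = 0.9196

0.9196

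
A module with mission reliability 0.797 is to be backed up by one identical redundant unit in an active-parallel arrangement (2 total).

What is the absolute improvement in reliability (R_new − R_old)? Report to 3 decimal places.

0.162

R_before = 0.797
R_after = 1 − (1 − 0.797)^2 = 0.959
ΔR = 0.959 − 0.797 = 0.162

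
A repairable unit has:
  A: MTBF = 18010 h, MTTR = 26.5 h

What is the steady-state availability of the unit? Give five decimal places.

0.99853

A(A) = MTBF/(MTBF+MTTR) = 18010/(18010+26.5) = 0.99853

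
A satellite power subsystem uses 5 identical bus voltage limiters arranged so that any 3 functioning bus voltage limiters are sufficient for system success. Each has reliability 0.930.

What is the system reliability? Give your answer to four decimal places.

0.9969

R = Σ_{i=3}^{5} C(5,i) p^i (1−p)^{5−i} with p = 0.930
C(5,3)·0.930^3·0.070^2 = 0.039413
C(5,4)·0.930^4·0.070^1 = 0.261818
C(5,5)·0.930^5·0.070^0 = 0.695688
Sum = 0.9969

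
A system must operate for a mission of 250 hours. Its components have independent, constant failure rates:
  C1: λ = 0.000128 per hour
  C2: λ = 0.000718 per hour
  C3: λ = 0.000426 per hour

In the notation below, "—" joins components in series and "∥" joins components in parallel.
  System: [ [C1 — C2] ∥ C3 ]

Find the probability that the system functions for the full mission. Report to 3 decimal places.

0.981

R(C1) = exp(−0.000128 × 250) = 0.96851
R(C2) = exp(−0.000718 × 250) = 0.83569
R(C3) = exp(−0.000426 × 250) = 0.89898
Series (C1 and C2): 0.96851 × 0.83569 = 0.80937
Parallel ([0.80937] and C3): 1 − (1 − 0.80937)(1 − 0.89898) = 0.981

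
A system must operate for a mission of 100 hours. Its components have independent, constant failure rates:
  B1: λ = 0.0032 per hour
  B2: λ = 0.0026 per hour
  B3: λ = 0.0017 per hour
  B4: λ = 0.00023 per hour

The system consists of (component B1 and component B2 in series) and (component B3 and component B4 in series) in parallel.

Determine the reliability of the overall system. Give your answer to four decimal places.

R(B1) = exp(−0.0032 × 100) = 0.726149
R(B2) = exp(−0.0026 × 100) = 0.771052
R(B3) = exp(−0.0017 × 100) = 0.843665
R(B4) = exp(−0.00023 × 100) = 0.977262
Series (B1 and B2): 0.726149 × 0.771052 = 0.559899
Series (B3 and B4): 0.843665 × 0.977262 = 0.824482
Parallel ([0.559899] and [0.824482]): 1 − (1 − 0.559899)(1 − 0.824482) = 0.9228

0.9228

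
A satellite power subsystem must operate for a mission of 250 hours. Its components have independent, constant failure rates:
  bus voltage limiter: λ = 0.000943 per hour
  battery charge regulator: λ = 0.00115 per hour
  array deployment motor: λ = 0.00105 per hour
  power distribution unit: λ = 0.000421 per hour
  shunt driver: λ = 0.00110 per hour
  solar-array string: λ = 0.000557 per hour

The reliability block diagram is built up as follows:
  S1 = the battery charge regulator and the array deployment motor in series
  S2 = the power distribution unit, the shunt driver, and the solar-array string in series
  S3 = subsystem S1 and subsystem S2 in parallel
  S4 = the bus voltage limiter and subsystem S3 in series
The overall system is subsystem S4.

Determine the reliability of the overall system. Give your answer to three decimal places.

0.655

R(bus voltage limiter) = exp(−0.000943 × 250) = 0.78998
R(battery charge regulator) = exp(−0.00115 × 250) = 0.75014
R(array deployment motor) = exp(−0.00105 × 250) = 0.76913
R(power distribution unit) = exp(−0.000421 × 250) = 0.90010
R(shunt driver) = exp(−0.00110 × 250) = 0.75957
R(solar-array string) = exp(−0.000557 × 250) = 0.87001
Series (battery charge regulator and array deployment motor): 0.75014 × 0.76913 = 0.57696
Series (power distribution unit, shunt driver, and solar-array string): 0.90010 × 0.75957 × 0.87001 = 0.59482
Parallel ([0.57696] and [0.59482]): 1 − (1 − 0.57696)(1 − 0.59482) = 0.82859
Series (bus voltage limiter and [0.82859]): 0.78998 × 0.82859 = 0.655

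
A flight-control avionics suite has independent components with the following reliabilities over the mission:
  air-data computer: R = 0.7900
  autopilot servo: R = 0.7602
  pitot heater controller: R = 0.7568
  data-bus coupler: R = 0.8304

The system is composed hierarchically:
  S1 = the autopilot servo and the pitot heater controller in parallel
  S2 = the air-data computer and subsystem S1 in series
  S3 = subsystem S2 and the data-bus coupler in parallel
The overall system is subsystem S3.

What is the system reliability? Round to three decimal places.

0.957

Parallel (autopilot servo and pitot heater controller): 1 − (1 − 0.76020)(1 − 0.75680) = 0.94168
Series (air-data computer and [0.94168]): 0.79000 × 0.94168 = 0.74393
Parallel ([0.74393] and data-bus coupler): 1 − (1 − 0.74393)(1 − 0.83040) = 0.957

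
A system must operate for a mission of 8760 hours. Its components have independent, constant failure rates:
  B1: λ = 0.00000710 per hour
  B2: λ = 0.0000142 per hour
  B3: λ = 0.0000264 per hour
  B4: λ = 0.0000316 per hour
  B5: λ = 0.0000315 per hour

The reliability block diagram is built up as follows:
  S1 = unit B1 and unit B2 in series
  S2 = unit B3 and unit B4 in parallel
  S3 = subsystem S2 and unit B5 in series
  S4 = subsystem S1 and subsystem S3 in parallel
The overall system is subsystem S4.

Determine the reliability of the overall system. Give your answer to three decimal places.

R(B1) = exp(−0.00000710 × 8760) = 0.93970
R(B2) = exp(−0.0000142 × 8760) = 0.88303
R(B3) = exp(−0.0000264 × 8760) = 0.79353
R(B4) = exp(−0.0000316 × 8760) = 0.75819
R(B5) = exp(−0.0000315 × 8760) = 0.75886
Series (B1 and B2): 0.93970 × 0.88303 = 0.82978
Parallel (B3 and B4): 1 − (1 − 0.79353)(1 − 0.75819) = 0.95007
Series ([0.95007] and B5): 0.95007 × 0.75886 = 0.72097
Parallel ([0.82978] and [0.72097]): 1 − (1 − 0.82978)(1 − 0.72097) = 0.953

0.953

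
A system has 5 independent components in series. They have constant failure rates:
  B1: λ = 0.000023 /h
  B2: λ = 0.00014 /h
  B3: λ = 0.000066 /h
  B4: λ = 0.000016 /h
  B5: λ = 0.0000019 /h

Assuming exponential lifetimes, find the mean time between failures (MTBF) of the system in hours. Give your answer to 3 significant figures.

4050

Series of exponential components: λ_sys = Σ λ_i
λ_sys = 0.000023 + 0.00014 + 0.000066 + 0.000016 + 0.0000019 = 2.4690e-04 /h
MTBF = 1 / λ_sys = 4050 h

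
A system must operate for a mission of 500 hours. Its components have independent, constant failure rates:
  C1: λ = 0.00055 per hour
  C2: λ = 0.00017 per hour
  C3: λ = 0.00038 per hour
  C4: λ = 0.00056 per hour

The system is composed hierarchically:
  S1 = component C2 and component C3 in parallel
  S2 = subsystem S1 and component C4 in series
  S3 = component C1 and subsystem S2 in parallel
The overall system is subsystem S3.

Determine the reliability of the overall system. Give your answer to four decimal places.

0.9387

R(C1) = exp(−0.00055 × 500) = 0.759572
R(C2) = exp(−0.00017 × 500) = 0.918512
R(C3) = exp(−0.00038 × 500) = 0.826959
R(C4) = exp(−0.00056 × 500) = 0.755784
Parallel (C2 and C3): 1 − (1 − 0.918512)(1 − 0.826959) = 0.985899
Series ([0.985899] and C4): 0.985899 × 0.755784 = 0.745127
Parallel (C1 and [0.745127]): 1 − (1 − 0.759572)(1 − 0.745127) = 0.9387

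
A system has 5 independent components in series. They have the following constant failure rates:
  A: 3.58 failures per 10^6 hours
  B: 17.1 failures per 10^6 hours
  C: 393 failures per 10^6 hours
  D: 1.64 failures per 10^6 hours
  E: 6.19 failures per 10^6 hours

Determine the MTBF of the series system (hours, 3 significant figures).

Series of exponential components: λ_sys = Σ λ_i
λ_sys = 0.00000358 + 0.0000171 + 0.000393 + 0.00000164 + 0.00000619 = 4.2151e-04 /h
MTBF = 1 / λ_sys = 2370 h

2370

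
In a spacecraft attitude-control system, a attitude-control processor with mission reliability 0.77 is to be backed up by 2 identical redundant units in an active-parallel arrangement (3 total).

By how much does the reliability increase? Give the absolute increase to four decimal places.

0.2178

R_before = 0.77
R_after = 1 − (1 − 0.77)^3 = 0.9878
ΔR = 0.9878 − 0.77 = 0.2178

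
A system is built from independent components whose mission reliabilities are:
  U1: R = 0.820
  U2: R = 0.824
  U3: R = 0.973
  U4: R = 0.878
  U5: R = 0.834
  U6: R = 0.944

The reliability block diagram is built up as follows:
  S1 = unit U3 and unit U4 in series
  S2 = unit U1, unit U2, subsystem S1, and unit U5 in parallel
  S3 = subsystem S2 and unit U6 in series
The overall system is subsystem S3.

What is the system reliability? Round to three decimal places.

Series (U3 and U4): 0.97300 × 0.87800 = 0.85429
Parallel (U1, U2, [0.85429], and U5): 1 − (1 − 0.82000)(1 − 0.82400)(1 − 0.85429)(1 − 0.83400) = 0.99923
Series ([0.99923] and U6): 0.99923 × 0.94400 = 0.943

0.943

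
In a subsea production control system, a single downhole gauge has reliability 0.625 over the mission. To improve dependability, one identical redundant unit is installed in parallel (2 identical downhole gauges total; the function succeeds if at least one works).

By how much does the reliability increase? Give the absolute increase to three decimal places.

R_before = 0.625
R_after = 1 − (1 − 0.625)^2 = 0.859
ΔR = 0.859 − 0.625 = 0.234

0.234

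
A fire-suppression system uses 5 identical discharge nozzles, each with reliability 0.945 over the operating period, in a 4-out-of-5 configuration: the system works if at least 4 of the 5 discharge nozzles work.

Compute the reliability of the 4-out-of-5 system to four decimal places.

R = Σ_{i=4}^{5} C(5,i) p^i (1−p)^{5−i} with p = 0.945
C(5,4)·0.945^4·0.055^1 = 0.219311
C(5,5)·0.945^5·0.055^0 = 0.753631
Sum = 0.9729

0.9729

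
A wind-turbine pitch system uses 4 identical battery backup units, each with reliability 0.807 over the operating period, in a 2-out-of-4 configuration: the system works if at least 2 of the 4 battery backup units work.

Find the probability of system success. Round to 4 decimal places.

R = Σ_{i=2}^{4} C(4,i) p^i (1−p)^{4−i} with p = 0.807
C(4,2)·0.807^2·0.193^2 = 0.145550
C(4,3)·0.807^3·0.193^1 = 0.405731
C(4,4)·0.807^4·0.193^0 = 0.424125
Sum = 0.9754

0.9754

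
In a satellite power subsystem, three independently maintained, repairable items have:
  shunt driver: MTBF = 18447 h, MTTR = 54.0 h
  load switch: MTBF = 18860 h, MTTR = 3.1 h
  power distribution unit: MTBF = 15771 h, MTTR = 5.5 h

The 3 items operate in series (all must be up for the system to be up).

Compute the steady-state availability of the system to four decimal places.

0.9966

A(shunt driver) = MTBF/(MTBF+MTTR) = 18447/(18447+54.0) = 0.997081
A(load switch) = MTBF/(MTBF+MTTR) = 18860/(18860+3.1) = 0.999836
A(power distribution unit) = MTBF/(MTBF+MTTR) = 15771/(15771+5.5) = 0.999651
Series availability: 0.997081 × 0.999836 × 0.999651 = 0.9966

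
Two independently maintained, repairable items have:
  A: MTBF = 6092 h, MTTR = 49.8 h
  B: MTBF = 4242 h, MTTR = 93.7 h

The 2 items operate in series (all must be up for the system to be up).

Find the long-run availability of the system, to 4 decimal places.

A(A) = MTBF/(MTBF+MTTR) = 6092/(6092+49.8) = 0.991892
A(B) = MTBF/(MTBF+MTTR) = 4242/(4242+93.7) = 0.978389
Series availability: 0.991892 × 0.978389 = 0.9705

0.9705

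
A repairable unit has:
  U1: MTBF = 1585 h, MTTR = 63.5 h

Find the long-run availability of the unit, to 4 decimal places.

A(U1) = MTBF/(MTBF+MTTR) = 1585/(1585+63.5) = 0.9615

0.9615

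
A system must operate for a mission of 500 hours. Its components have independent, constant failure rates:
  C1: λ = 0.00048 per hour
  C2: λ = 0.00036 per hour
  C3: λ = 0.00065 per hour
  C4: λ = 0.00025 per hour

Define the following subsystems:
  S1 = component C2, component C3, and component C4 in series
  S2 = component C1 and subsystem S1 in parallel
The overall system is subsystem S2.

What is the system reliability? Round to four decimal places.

R(C1) = exp(−0.00048 × 500) = 0.786628
R(C2) = exp(−0.00036 × 500) = 0.835270
R(C3) = exp(−0.00065 × 500) = 0.722527
R(C4) = exp(−0.00025 × 500) = 0.882497
Series (C2, C3, and C4): 0.835270 × 0.722527 × 0.882497 = 0.532591
Parallel (C1 and [0.532591]): 1 − (1 − 0.786628)(1 − 0.532591) = 0.9003

0.9003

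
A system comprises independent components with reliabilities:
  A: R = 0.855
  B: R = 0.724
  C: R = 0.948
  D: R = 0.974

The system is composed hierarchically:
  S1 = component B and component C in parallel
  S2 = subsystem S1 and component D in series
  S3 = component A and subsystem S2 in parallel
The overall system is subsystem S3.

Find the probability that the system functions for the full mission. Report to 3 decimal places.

0.994

Parallel (B and C): 1 − (1 − 0.72400)(1 − 0.94800) = 0.98565
Series ([0.98565] and D): 0.98565 × 0.97400 = 0.96002
Parallel (A and [0.96002]): 1 − (1 − 0.85500)(1 − 0.96002) = 0.994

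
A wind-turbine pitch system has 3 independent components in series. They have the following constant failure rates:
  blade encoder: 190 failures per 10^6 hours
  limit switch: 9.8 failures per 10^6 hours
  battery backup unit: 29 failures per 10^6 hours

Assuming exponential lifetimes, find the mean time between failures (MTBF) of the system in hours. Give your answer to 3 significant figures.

4370

Series of exponential components: λ_sys = Σ λ_i
λ_sys = 0.00019 + 0.0000098 + 0.000029 = 2.2880e-04 /h
MTBF = 1 / λ_sys = 4370 h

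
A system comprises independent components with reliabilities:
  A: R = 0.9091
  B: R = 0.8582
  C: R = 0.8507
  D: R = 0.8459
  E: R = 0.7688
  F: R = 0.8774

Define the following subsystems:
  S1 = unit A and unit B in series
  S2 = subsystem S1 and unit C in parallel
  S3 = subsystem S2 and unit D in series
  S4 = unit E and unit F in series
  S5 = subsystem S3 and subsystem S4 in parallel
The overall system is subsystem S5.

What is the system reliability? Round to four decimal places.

Series (A and B): 0.909100 × 0.858200 = 0.780190
Parallel ([0.780190] and C): 1 − (1 − 0.780190)(1 − 0.850700) = 0.967182
Series ([0.967182] and D): 0.967182 × 0.845900 = 0.818139
Series (E and F): 0.768800 × 0.877400 = 0.674545
Parallel ([0.818139] and [0.674545]): 1 − (1 − 0.818139)(1 − 0.674545) = 0.9408

0.9408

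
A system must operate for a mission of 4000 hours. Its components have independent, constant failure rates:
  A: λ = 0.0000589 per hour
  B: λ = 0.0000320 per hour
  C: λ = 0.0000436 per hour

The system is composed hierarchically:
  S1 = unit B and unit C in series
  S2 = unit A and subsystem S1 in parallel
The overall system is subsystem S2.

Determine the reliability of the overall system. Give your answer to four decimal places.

R(A) = exp(−0.0000589 × 4000) = 0.790097
R(B) = exp(−0.0000320 × 4000) = 0.879853
R(C) = exp(−0.0000436 × 4000) = 0.839961
Series (B and C): 0.879853 × 0.839961 = 0.739042
Parallel (A and [0.739042]): 1 − (1 − 0.790097)(1 − 0.739042) = 0.9452

0.9452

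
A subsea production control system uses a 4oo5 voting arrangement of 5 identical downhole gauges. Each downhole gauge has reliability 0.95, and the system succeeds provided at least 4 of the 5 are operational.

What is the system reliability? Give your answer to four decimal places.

0.9774

R = Σ_{i=4}^{5} C(5,i) p^i (1−p)^{5−i} with p = 0.95
C(5,4)·0.95^4·0.05^1 = 0.203627
C(5,5)·0.95^5·0.05^0 = 0.773781
Sum = 0.9774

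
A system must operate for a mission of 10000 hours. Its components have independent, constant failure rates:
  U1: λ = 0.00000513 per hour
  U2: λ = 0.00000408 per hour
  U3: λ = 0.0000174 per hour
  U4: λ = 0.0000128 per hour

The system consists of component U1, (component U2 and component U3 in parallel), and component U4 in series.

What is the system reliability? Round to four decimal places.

R(U1) = exp(−0.00000513 × 10000) = 0.949994
R(U2) = exp(−0.00000408 × 10000) = 0.960021
R(U3) = exp(−0.0000174 × 10000) = 0.840297
R(U4) = exp(−0.0000128 × 10000) = 0.879853
Parallel (U2 and U3): 1 − (1 − 0.960021)(1 − 0.840297) = 0.993615
Series (U1, [0.993615], and U4): 0.949994 × 0.993615 × 0.879853 = 0.8305

0.8305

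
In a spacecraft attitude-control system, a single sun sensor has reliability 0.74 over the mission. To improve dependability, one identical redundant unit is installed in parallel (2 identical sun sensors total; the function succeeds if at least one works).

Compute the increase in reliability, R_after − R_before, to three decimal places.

0.192

R_before = 0.74
R_after = 1 − (1 − 0.74)^2 = 0.932
ΔR = 0.932 − 0.74 = 0.192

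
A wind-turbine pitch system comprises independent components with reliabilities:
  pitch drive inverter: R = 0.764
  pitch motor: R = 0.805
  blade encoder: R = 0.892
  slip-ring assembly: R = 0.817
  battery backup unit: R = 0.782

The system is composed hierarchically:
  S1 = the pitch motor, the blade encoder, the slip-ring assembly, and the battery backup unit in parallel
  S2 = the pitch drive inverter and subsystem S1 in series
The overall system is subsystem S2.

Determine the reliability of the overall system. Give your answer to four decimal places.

Parallel (pitch motor, blade encoder, slip-ring assembly, and battery backup unit): 1 − (1 − 0.805000)(1 − 0.892000)(1 − 0.817000)(1 − 0.782000) = 0.999160
Series (pitch drive inverter and [0.999160]): 0.764000 × 0.999160 = 0.7634

0.7634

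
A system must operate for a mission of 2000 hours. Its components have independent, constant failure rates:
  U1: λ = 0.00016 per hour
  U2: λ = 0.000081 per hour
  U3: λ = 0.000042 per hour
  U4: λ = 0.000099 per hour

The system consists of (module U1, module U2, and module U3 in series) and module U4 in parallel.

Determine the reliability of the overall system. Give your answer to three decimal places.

R(U1) = exp(−0.00016 × 2000) = 0.72615
R(U2) = exp(−0.000081 × 2000) = 0.85044
R(U3) = exp(−0.000042 × 2000) = 0.91943
R(U4) = exp(−0.000099 × 2000) = 0.82037
Series (U1, U2, and U3): 0.72615 × 0.85044 × 0.91943 = 0.56779
Parallel ([0.56779] and U4): 1 − (1 − 0.56779)(1 − 0.82037) = 0.922

0.922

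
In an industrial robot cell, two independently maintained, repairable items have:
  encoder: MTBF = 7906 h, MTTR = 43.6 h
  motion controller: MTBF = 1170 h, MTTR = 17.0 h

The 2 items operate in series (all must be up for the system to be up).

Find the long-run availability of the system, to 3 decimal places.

0.980

A(encoder) = MTBF/(MTBF+MTTR) = 7906/(7906+43.6) = 0.994515
A(motion controller) = MTBF/(MTBF+MTTR) = 1170/(1170+17.0) = 0.985678
Series availability: 0.994515 × 0.985678 = 0.980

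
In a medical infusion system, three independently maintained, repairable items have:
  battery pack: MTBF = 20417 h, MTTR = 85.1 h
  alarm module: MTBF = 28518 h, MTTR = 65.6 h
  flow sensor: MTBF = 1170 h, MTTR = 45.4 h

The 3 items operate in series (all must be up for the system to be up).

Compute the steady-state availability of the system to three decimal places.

A(battery pack) = MTBF/(MTBF+MTTR) = 20417/(20417+85.1) = 0.995849
A(alarm module) = MTBF/(MTBF+MTTR) = 28518/(28518+65.6) = 0.997705
A(flow sensor) = MTBF/(MTBF+MTTR) = 1170/(1170+45.4) = 0.962646
Series availability: 0.995849 × 0.997705 × 0.962646 = 0.956

0.956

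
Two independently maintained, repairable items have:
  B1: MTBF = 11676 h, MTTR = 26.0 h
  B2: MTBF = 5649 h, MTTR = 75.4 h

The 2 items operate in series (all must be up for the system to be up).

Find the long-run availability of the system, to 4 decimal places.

A(B1) = MTBF/(MTBF+MTTR) = 11676/(11676+26.0) = 0.997778
A(B2) = MTBF/(MTBF+MTTR) = 5649/(5649+75.4) = 0.986828
Series availability: 0.997778 × 0.986828 = 0.9846

0.9846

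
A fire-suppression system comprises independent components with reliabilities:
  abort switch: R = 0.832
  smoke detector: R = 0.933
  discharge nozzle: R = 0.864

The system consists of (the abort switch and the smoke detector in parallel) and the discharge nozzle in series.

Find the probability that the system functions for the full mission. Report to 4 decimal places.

0.8543

Parallel (abort switch and smoke detector): 1 − (1 − 0.832000)(1 − 0.933000) = 0.988744
Series ([0.988744] and discharge nozzle): 0.988744 × 0.864000 = 0.8543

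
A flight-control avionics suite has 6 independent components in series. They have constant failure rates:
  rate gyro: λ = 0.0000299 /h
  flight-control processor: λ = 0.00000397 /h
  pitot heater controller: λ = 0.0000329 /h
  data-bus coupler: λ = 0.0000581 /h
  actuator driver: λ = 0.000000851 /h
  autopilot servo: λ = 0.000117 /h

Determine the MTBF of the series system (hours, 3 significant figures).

Series of exponential components: λ_sys = Σ λ_i
λ_sys = 0.0000299 + 0.00000397 + 0.0000329 + 0.0000581 + 0.000000851 + 0.000117 = 2.4272e-04 /h
MTBF = 1 / λ_sys = 4120 h

4120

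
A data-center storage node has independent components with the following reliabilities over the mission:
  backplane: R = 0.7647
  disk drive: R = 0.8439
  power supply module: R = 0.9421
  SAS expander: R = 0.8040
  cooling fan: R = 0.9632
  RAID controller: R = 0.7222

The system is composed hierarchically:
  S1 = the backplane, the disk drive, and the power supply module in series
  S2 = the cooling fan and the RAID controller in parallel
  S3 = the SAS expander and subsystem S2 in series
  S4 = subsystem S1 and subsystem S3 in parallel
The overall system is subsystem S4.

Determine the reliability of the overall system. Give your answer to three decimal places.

Series (backplane, disk drive, and power supply module): 0.76470 × 0.84390 × 0.94210 = 0.60797
Parallel (cooling fan and RAID controller): 1 − (1 − 0.96320)(1 − 0.72220) = 0.98978
Series (SAS expander and [0.98978]): 0.80400 × 0.98978 = 0.79578
Parallel ([0.60797] and [0.79578]): 1 − (1 − 0.60797)(1 − 0.79578) = 0.920

0.920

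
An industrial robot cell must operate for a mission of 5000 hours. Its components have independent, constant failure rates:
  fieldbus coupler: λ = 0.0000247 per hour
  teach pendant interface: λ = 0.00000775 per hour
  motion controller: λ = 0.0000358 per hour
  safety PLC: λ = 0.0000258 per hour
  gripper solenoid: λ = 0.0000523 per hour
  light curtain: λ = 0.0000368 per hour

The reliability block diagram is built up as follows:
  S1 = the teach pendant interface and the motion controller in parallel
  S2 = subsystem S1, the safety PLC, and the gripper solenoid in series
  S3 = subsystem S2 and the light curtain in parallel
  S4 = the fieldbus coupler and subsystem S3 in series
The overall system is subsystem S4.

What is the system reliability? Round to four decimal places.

0.8352

R(fieldbus coupler) = exp(−0.0000247 × 5000) = 0.883822
R(teach pendant interface) = exp(−0.00000775 × 5000) = 0.961991
R(motion controller) = exp(−0.0000358 × 5000) = 0.836106
R(safety PLC) = exp(−0.0000258 × 5000) = 0.878974
R(gripper solenoid) = exp(−0.0000523 × 5000) = 0.769896
R(light curtain) = exp(−0.0000368 × 5000) = 0.831936
Parallel (teach pendant interface and motion controller): 1 − (1 − 0.961991)(1 − 0.836106) = 0.993771
Series ([0.993771], safety PLC, and gripper solenoid): 0.993771 × 0.878974 × 0.769896 = 0.672503
Parallel ([0.672503] and light curtain): 1 − (1 − 0.672503)(1 − 0.831936) = 0.944960
Series (fieldbus coupler and [0.944960]): 0.883822 × 0.944960 = 0.8352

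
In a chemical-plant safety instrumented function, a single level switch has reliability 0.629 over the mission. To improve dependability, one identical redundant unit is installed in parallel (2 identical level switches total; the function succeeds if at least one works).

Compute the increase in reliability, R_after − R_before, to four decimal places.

0.2334

R_before = 0.629
R_after = 1 − (1 − 0.629)^2 = 0.8624
ΔR = 0.8624 − 0.629 = 0.2334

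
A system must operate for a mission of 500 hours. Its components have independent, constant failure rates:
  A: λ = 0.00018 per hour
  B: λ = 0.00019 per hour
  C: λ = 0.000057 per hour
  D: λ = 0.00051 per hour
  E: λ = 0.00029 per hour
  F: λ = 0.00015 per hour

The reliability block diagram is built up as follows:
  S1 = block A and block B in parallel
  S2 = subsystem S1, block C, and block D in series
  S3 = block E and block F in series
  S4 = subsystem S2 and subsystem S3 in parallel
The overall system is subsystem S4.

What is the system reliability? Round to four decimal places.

0.9501

R(A) = exp(−0.00018 × 500) = 0.913931
R(B) = exp(−0.00019 × 500) = 0.909373
R(C) = exp(−0.000057 × 500) = 0.971902
R(D) = exp(−0.00051 × 500) = 0.774916
R(E) = exp(−0.00029 × 500) = 0.865022
R(F) = exp(−0.00015 × 500) = 0.927743
Parallel (A and B): 1 − (1 − 0.913931)(1 − 0.909373) = 0.992200
Series ([0.992200], C, and D): 0.992200 × 0.971902 × 0.774916 = 0.747268
Series (E and F): 0.865022 × 0.927743 = 0.802518
Parallel ([0.747268] and [0.802518]): 1 − (1 − 0.747268)(1 − 0.802518) = 0.9501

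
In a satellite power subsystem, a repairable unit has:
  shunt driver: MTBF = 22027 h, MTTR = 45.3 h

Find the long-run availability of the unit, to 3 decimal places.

A(shunt driver) = MTBF/(MTBF+MTTR) = 22027/(22027+45.3) = 0.998

0.998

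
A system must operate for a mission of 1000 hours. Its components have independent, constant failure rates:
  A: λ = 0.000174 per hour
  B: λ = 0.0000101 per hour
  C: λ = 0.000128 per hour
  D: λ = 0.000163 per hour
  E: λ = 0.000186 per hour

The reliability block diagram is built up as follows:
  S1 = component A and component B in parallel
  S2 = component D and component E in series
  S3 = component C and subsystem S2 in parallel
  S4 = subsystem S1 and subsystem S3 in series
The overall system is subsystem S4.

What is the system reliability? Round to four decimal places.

R(A) = exp(−0.000174 × 1000) = 0.840297
R(B) = exp(−0.0000101 × 1000) = 0.989951
R(C) = exp(−0.000128 × 1000) = 0.879853
R(D) = exp(−0.000163 × 1000) = 0.849591
R(E) = exp(−0.000186 × 1000) = 0.830274
Parallel (A and B): 1 − (1 − 0.840297)(1 − 0.989951) = 0.998395
Series (D and E): 0.849591 × 0.830274 = 0.705393
Parallel (C and [0.705393]): 1 − (1 − 0.879853)(1 − 0.705393) = 0.964604
Series ([0.998395] and [0.964604]): 0.998395 × 0.964604 = 0.9631

0.9631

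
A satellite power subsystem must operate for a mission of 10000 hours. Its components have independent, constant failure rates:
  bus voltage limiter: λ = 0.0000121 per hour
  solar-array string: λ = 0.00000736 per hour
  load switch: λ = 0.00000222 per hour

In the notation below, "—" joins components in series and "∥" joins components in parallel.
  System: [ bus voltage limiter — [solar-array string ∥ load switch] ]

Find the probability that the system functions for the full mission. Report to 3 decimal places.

R(bus voltage limiter) = exp(−0.0000121 × 10000) = 0.88603
R(solar-array string) = exp(−0.00000736 × 10000) = 0.92904
R(load switch) = exp(−0.00000222 × 10000) = 0.97804
Parallel (solar-array string and load switch): 1 − (1 − 0.92904)(1 − 0.97804) = 0.99844
Series (bus voltage limiter and [0.99844]): 0.88603 × 0.99844 = 0.885

0.885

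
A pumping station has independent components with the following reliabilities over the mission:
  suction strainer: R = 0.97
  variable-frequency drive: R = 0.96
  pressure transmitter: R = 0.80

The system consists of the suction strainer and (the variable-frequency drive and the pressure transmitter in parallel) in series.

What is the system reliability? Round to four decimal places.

Parallel (variable-frequency drive and pressure transmitter): 1 − (1 − 0.960000)(1 − 0.800000) = 0.992000
Series (suction strainer and [0.992000]): 0.970000 × 0.992000 = 0.9622

0.9622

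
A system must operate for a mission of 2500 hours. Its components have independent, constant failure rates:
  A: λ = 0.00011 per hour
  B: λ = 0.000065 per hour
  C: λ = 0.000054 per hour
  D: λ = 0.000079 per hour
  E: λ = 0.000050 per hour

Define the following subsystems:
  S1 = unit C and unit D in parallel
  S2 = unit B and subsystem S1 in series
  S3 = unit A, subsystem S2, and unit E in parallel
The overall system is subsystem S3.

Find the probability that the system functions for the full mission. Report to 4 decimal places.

0.9952

R(A) = exp(−0.00011 × 2500) = 0.759572
R(B) = exp(−0.000065 × 2500) = 0.850016
R(C) = exp(−0.000054 × 2500) = 0.873716
R(D) = exp(−0.000079 × 2500) = 0.820780
R(E) = exp(−0.000050 × 2500) = 0.882497
Parallel (C and D): 1 − (1 − 0.873716)(1 − 0.820780) = 0.977367
Series (B and [0.977367]): 0.850016 × 0.977367 = 0.830778
Parallel (A, [0.830778], and E): 1 − (1 − 0.759572)(1 − 0.830778)(1 − 0.882497) = 0.9952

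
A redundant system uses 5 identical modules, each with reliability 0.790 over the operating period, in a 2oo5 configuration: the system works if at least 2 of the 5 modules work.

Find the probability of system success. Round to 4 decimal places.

0.9919

R = Σ_{i=2}^{5} C(5,i) p^i (1−p)^{5−i} with p = 0.790
C(5,2)·0.790^2·0.210^3 = 0.057798
C(5,3)·0.790^3·0.210^2 = 0.217430
C(5,4)·0.790^4·0.210^1 = 0.408976
C(5,5)·0.790^5·0.210^0 = 0.307706
Sum = 0.9919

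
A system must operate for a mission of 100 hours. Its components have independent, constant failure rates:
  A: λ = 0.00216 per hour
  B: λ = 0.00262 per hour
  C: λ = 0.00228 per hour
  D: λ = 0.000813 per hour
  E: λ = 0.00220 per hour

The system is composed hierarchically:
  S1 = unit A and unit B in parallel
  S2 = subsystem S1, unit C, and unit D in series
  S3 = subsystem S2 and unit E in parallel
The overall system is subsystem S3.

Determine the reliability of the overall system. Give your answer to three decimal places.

R(A) = exp(−0.00216 × 100) = 0.80574
R(B) = exp(−0.00262 × 100) = 0.76951
R(C) = exp(−0.00228 × 100) = 0.79612
R(D) = exp(−0.000813 × 100) = 0.92192
R(E) = exp(−0.00220 × 100) = 0.80252
Parallel (A and B): 1 − (1 − 0.80574)(1 − 0.76951) = 0.95523
Series ([0.95523], C, and D): 0.95523 × 0.79612 × 0.92192 = 0.70110
Parallel ([0.70110] and E): 1 − (1 − 0.70110)(1 − 0.80252) = 0.941

0.941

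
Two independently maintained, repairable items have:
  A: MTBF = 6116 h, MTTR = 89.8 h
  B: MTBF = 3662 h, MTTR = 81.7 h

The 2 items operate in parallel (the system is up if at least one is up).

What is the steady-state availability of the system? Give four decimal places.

0.9997

A(A) = MTBF/(MTBF+MTTR) = 6116/(6116+89.8) = 0.985530
A(B) = MTBF/(MTBF+MTTR) = 3662/(3662+81.7) = 0.978177
Parallel availability: 1 − (1 − 0.985530)(1 − 0.978177) = 0.9997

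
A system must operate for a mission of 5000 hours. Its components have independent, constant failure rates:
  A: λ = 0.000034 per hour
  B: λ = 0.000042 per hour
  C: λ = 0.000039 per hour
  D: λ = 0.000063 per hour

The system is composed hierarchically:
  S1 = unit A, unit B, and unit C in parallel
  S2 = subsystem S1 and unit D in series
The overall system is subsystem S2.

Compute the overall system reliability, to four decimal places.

R(A) = exp(−0.000034 × 5000) = 0.843665
R(B) = exp(−0.000042 × 5000) = 0.810584
R(C) = exp(−0.000039 × 5000) = 0.822835
R(D) = exp(−0.000063 × 5000) = 0.729789
Parallel (A, B, and C): 1 − (1 − 0.843665)(1 − 0.810584)(1 − 0.822835) = 0.994754
Series ([0.994754] and D): 0.994754 × 0.729789 = 0.7260

0.7260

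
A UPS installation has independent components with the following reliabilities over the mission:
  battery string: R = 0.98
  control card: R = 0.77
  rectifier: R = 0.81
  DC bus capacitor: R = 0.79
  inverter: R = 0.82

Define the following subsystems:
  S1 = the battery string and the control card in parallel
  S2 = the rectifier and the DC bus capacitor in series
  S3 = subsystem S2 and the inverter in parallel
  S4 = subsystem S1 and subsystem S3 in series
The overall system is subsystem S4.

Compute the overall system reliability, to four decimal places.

Parallel (battery string and control card): 1 − (1 − 0.980000)(1 − 0.770000) = 0.995400
Series (rectifier and DC bus capacitor): 0.810000 × 0.790000 = 0.639900
Parallel ([0.639900] and inverter): 1 − (1 − 0.639900)(1 − 0.820000) = 0.935182
Series ([0.995400] and [0.935182]): 0.995400 × 0.935182 = 0.9309

0.9309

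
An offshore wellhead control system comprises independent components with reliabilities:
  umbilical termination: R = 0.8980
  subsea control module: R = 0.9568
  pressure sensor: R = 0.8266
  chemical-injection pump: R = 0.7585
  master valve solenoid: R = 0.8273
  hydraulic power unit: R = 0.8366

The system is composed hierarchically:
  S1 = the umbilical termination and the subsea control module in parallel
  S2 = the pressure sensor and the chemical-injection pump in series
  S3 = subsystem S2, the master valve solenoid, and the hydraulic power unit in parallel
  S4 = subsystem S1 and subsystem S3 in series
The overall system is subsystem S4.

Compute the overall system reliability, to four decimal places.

0.9851

Parallel (umbilical termination and subsea control module): 1 − (1 − 0.898000)(1 − 0.956800) = 0.995594
Series (pressure sensor and chemical-injection pump): 0.826600 × 0.758500 = 0.626976
Parallel ([0.626976], master valve solenoid, and hydraulic power unit): 1 − (1 − 0.626976)(1 − 0.827300)(1 − 0.836600) = 0.989474
Series ([0.995594] and [0.989474]): 0.995594 × 0.989474 = 0.9851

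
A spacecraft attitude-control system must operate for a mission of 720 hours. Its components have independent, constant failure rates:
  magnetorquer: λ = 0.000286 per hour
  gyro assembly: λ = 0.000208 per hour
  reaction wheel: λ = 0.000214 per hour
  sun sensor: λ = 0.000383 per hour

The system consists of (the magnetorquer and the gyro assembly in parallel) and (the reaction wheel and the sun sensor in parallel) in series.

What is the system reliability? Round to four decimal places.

0.9406

R(magnetorquer) = exp(−0.000286 × 720) = 0.813898
R(gyro assembly) = exp(−0.000208 × 720) = 0.860915
R(reaction wheel) = exp(−0.000214 × 720) = 0.857203
R(sun sensor) = exp(−0.000383 × 720) = 0.758995
Parallel (magnetorquer and gyro assembly): 1 − (1 − 0.813898)(1 − 0.860915) = 0.974116
Parallel (reaction wheel and sun sensor): 1 − (1 − 0.857203)(1 − 0.758995) = 0.965585
Series ([0.974116] and [0.965585]): 0.974116 × 0.965585 = 0.9406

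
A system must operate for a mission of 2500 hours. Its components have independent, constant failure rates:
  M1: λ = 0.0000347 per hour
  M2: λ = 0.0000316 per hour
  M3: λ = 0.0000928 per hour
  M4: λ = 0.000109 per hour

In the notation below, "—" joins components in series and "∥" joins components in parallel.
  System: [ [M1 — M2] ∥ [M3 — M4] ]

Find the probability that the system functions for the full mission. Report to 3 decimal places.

R(M1) = exp(−0.0000347 × 2500) = 0.91691
R(M2) = exp(−0.0000316 × 2500) = 0.92404
R(M3) = exp(−0.0000928 × 2500) = 0.79295
R(M4) = exp(−0.000109 × 2500) = 0.76147
Series (M1 and M2): 0.91691 × 0.92404 = 0.84726
Series (M3 and M4): 0.79295 × 0.76147 = 0.60381
Parallel ([0.84726] and [0.60381]): 1 − (1 − 0.84726)(1 − 0.60381) = 0.939

0.939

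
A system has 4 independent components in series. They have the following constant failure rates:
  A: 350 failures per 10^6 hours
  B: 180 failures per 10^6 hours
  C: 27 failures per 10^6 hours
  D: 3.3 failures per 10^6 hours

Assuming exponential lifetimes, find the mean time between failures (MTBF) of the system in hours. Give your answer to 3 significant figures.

1780

Series of exponential components: λ_sys = Σ λ_i
λ_sys = 0.00035 + 0.00018 + 0.000027 + 0.0000033 = 5.6030e-04 /h
MTBF = 1 / λ_sys = 1780 h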